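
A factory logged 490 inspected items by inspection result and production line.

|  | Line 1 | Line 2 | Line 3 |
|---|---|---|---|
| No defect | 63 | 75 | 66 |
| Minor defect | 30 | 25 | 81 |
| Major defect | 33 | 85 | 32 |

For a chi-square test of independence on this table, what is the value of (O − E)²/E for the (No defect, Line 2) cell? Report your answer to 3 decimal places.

0.053

Row total (No defect) = 204; column total (Line 2) = 185; N = 490.
Expected count E = 204 × 185 / 490 = 77.0204.
Contribution = (O − E)²/E = (75 − 77.0204)² / 77.0204 = 0.053.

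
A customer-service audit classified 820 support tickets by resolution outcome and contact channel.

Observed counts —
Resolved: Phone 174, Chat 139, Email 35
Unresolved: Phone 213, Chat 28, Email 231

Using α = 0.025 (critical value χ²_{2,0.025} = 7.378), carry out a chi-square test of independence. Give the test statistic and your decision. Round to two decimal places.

208.14; reject H₀

Row totals: 348, 472. Column totals: 387, 167, 266. Grand total N = 820.
Expected counts (row total × column total / N):
  Resolved, Phone: 348×387/820 = 164.239
  Resolved, Chat: 348×167/820 = 70.873
  Resolved, Email: 348×266/820 = 112.888
  Unresolved, Phone: 472×387/820 = 222.761
  Unresolved, Chat: 472×167/820 = 96.127
  Unresolved, Email: 472×266/820 = 153.112
Contributions (O − E)²/E:
  (174 − 164.239)²/164.239 = 0.5801
  (139 − 70.873)²/70.873 = 65.4874
  (35 − 112.888)²/112.888 = 53.7395
  (213 − 222.761)²/222.761 = 0.4277
  (28 − 96.127)²/96.127 = 48.2829
  (231 − 153.112)²/153.112 = 39.6216
χ² = 0.5801 + 65.4874 + 53.7395 + 0.4277 + 48.2829 + 39.6216 = 208.14
df = (2−1)(3−1) = 2. Since 208.14 > 7.378, reject the null hypothesis of independence at α = 0.025.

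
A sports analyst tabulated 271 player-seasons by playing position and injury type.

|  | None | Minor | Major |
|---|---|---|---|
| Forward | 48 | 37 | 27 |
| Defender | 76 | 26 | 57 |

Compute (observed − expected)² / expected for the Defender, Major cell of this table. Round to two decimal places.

1.21

Row total (Defender) = 159; column total (Major) = 84; N = 271.
Expected count E = 159 × 84 / 271 = 49.284.
Contribution = (O − E)²/E = (57 − 49.284)² / 49.284 = 1.21.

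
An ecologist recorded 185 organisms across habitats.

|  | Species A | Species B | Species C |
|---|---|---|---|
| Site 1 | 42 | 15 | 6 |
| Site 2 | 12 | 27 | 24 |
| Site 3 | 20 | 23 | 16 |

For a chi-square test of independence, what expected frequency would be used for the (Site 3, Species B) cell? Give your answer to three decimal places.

20.730

Row total (Site 3) = 59; column total (Species B) = 65; grand total N = 185.
Expected count = (row total × column total) / N = 59 × 65 / 185 = 20.730.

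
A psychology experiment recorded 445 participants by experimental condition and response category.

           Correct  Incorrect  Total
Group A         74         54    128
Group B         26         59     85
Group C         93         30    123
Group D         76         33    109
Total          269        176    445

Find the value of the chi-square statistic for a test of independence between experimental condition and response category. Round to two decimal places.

Grand total N = 445.
Expected counts (row total × column total / N):
  Group A, Correct: 128×269/445 = 77.375
  Group A, Incorrect: 128×176/445 = 50.625
  Group B, Correct: 85×269/445 = 51.382
  Group B, Incorrect: 85×176/445 = 33.618
  Group C, Correct: 123×269/445 = 74.353
  Group C, Incorrect: 123×176/445 = 48.647
  Group D, Correct: 109×269/445 = 65.890
  Group D, Incorrect: 109×176/445 = 43.110
Contributions (O − E)²/E:
  (74 − 77.375)²/77.375 = 0.1472
  (54 − 50.625)²/50.625 = 0.2250
  (26 − 51.382)²/51.382 = 12.5384
  (59 − 33.618)²/33.618 = 19.1637
  (93 − 74.353)²/74.353 = 4.6765
  (30 − 48.647)²/48.647 = 7.1476
  (76 − 65.890)²/65.890 = 1.5513
  (33 − 43.110)²/43.110 = 2.3710
χ² = 0.1472 + 0.2250 + 12.5384 + 19.1637 + 4.6765 + 7.1476 + 1.5513 + 2.3710 = 47.82

47.82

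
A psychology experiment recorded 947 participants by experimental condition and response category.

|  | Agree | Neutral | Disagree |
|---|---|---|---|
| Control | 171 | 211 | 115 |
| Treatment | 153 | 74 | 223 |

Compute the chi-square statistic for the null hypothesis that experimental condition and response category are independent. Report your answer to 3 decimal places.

Row totals: 497, 450. Column totals: 324, 285, 338. Grand total N = 947.
Expected counts (row total × column total / N):
  Control, Agree: 497×324/947 = 170.04013
  Control, Neutral: 497×285/947 = 149.57233
  Control, Disagree: 497×338/947 = 177.38754
  Treatment, Agree: 450×324/947 = 153.95987
  Treatment, Neutral: 450×285/947 = 135.42767
  Treatment, Disagree: 450×338/947 = 160.61246
Contributions (O − E)²/E:
  (171 − 170.04013)²/170.04013 = 0.0054
  (211 − 149.57233)²/149.57233 = 25.2277
  (115 − 177.38754)²/177.38754 = 21.9418
  (153 − 153.95987)²/153.95987 = 0.0060
  (74 − 135.42767)²/135.42767 = 27.8625
  (223 − 160.61246)²/160.61246 = 24.2335
χ² = 0.0054 + 25.2277 + 21.9418 + 0.0060 + 27.8625 + 24.2335 = 99.277

99.277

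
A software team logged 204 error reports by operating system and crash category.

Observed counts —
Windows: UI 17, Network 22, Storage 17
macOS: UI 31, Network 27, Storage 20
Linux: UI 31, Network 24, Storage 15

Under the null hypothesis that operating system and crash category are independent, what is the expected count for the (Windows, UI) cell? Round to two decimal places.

Row total (Windows) = 56; column total (UI) = 79; grand total N = 204.
Expected count = (row total × column total) / N = 56 × 79 / 204 = 21.69.

21.69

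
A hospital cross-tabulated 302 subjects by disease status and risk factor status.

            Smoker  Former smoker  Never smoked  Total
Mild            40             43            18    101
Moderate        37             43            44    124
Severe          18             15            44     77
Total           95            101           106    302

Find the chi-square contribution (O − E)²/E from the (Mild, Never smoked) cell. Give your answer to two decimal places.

Row total (Mild) = 101; column total (Never smoked) = 106; N = 302.
Expected count E = 101 × 106 / 302 = 35.450.
Contribution = (O − E)²/E = (18 − 35.450)² / 35.450 = 8.59.

8.59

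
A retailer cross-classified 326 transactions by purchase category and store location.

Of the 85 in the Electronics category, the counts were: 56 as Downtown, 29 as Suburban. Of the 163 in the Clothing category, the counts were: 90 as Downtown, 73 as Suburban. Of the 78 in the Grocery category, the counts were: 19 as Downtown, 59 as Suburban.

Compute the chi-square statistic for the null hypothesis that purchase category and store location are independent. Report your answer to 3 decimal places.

30.818

Row totals: 85, 163, 78. Column totals: 165, 161. Grand total N = 326.
Expected counts (row total × column total / N):
  Electronics, Downtown: 85×165/326 = 43.0215
  Electronics, Suburban: 85×161/326 = 41.9785
  Clothing, Downtown: 163×165/326 = 82.5000
  Clothing, Suburban: 163×161/326 = 80.5000
  Grocery, Downtown: 78×165/326 = 39.4785
  Grocery, Suburban: 78×161/326 = 38.5215
Contributions (O − E)²/E:
  (56 − 43.0215)²/43.0215 = 3.9153
  (29 − 41.9785)²/41.9785 = 4.0126
  (90 − 82.5000)²/82.5000 = 0.6818
  (73 − 80.5000)²/80.5000 = 0.6988
  (19 − 39.4785)²/39.4785 = 10.6227
  (59 − 38.5215)²/38.5215 = 10.8866
χ² = 3.9153 + 4.0126 + 0.6818 + 0.6988 + 10.6227 + 10.8866 = 30.818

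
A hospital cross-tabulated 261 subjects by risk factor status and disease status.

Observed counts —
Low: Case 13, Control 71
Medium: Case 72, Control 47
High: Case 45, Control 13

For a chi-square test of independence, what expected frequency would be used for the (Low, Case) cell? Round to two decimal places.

41.84

Row total (Low) = 84; column total (Case) = 130; grand total N = 261.
Expected count = (row total × column total) / N = 84 × 130 / 261 = 41.84.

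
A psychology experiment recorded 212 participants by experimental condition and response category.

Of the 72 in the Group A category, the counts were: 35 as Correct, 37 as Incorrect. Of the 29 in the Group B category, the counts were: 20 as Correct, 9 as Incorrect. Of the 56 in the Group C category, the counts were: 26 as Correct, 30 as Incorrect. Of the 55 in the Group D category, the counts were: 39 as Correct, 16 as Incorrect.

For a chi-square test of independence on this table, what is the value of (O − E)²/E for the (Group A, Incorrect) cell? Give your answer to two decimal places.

Row total (Group A) = 72; column total (Incorrect) = 92; N = 212.
Expected count E = 72 × 92 / 212 = 31.245.
Contribution = (O − E)²/E = (37 − 31.245)² / 31.245 = 1.06.

1.06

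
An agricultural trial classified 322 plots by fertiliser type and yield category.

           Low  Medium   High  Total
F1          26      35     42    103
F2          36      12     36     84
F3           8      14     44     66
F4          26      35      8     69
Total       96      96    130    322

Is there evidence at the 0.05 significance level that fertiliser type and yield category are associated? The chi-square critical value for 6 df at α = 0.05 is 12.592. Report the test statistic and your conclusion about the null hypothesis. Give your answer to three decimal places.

58.618; reject H₀

Grand total N = 322.
Expected counts (row total × column total / N):
  F1, Low: 103×96/322 = 30.7081
  F1, Medium: 103×96/322 = 30.7081
  F1, High: 103×130/322 = 41.5839
  F2, Low: 84×96/322 = 25.0435
  F2, Medium: 84×96/322 = 25.0435
  F2, High: 84×130/322 = 33.9130
  F3, Low: 66×96/322 = 19.6770
  F3, Medium: 66×96/322 = 19.6770
  F3, High: 66×130/322 = 26.6460
  F4, Low: 69×96/322 = 20.5714
  F4, Medium: 69×96/322 = 20.5714
  F4, High: 69×130/322 = 27.8571
Contributions (O − E)²/E:
  (26 − 30.7081)²/30.7081 = 0.7218
  (35 − 30.7081)²/30.7081 = 0.5999
  (42 − 41.5839)²/41.5839 = 0.0042
  (36 − 25.0435)²/25.0435 = 4.7935
  (12 − 25.0435)²/25.0435 = 6.7935
  (36 − 33.9130)²/33.9130 = 0.1284
  (8 − 19.6770)²/19.6770 = 6.9295
  (14 − 19.6770)²/19.6770 = 1.6379
  (44 − 26.6460)²/26.6460 = 11.3023
  (26 − 20.5714)²/20.5714 = 1.4326
  (35 − 20.5714)²/20.5714 = 10.1201
  (8 − 27.8571)²/27.8571 = 14.1545
χ² = 0.7218 + 0.5999 + 0.0042 + 4.7935 + 6.7935 + 0.1284 + 6.9295 + 1.6379 + 11.3023 + 1.4326 + 10.1201 + 14.1545 = 58.618
df = (4−1)(3−1) = 6. Since 58.618 > 12.592, reject the null hypothesis of independence at α = 0.05.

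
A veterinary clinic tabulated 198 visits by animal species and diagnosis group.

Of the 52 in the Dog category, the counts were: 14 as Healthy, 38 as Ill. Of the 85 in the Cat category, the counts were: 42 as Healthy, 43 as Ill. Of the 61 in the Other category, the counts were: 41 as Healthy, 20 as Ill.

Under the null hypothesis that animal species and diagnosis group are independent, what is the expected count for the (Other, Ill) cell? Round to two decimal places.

Row total (Other) = 61; column total (Ill) = 101; grand total N = 198.
Expected count = (row total × column total) / N = 61 × 101 / 198 = 31.12.

31.12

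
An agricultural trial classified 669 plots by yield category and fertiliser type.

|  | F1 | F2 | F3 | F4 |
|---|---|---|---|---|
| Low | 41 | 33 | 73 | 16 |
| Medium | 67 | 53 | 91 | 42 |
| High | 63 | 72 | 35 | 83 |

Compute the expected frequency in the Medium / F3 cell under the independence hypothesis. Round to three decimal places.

Row total (Medium) = 253; column total (F3) = 199; grand total N = 669.
Expected count = (row total × column total) / N = 253 × 199 / 669 = 75.257.

75.257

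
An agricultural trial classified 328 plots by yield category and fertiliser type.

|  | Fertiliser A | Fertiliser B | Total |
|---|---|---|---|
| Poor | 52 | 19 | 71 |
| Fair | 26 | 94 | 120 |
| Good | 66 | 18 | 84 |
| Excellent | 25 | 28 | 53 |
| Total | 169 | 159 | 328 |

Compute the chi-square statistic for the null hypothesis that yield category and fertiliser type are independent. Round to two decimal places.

81.24

Grand total N = 328.
Expected counts (row total × column total / N):
  Poor, Fertiliser A: 71×169/328 = 36.582
  Poor, Fertiliser B: 71×159/328 = 34.418
  Fair, Fertiliser A: 120×169/328 = 61.829
  Fair, Fertiliser B: 120×159/328 = 58.171
  Good, Fertiliser A: 84×169/328 = 43.280
  Good, Fertiliser B: 84×159/328 = 40.720
  Excellent, Fertiliser A: 53×169/328 = 27.308
  Excellent, Fertiliser B: 53×159/328 = 25.692
Contributions (O − E)²/E:
  (52 − 36.582)²/36.582 = 6.4981
  (19 − 34.418)²/34.418 = 6.9067
  (26 − 61.829)²/61.829 = 20.7624
  (94 − 58.171)²/58.171 = 22.0680
  (66 − 43.280)²/43.280 = 11.9270
  (18 − 40.720)²/40.720 = 12.6768
  (25 − 27.308)²/27.308 = 0.1951
  (28 − 25.692)²/25.692 = 0.2073
χ² = 6.4981 + 6.9067 + 20.7624 + 22.0680 + 11.9270 + 12.6768 + 0.1951 + 0.2073 = 81.24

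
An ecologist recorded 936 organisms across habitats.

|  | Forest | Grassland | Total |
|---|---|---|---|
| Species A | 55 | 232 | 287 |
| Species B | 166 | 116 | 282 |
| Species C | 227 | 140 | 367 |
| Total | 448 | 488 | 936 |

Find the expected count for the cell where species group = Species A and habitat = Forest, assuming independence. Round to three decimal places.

137.368

Row total (Species A) = 287; column total (Forest) = 448; grand total N = 936.
Expected count = (row total × column total) / N = 287 × 448 / 936 = 137.368.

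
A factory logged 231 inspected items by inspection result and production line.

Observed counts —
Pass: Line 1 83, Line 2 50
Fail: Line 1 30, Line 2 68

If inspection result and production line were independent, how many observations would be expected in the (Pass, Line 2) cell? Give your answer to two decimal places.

Row total (Pass) = 133; column total (Line 2) = 118; grand total N = 231.
Expected count = (row total × column total) / N = 133 × 118 / 231 = 67.94.

67.94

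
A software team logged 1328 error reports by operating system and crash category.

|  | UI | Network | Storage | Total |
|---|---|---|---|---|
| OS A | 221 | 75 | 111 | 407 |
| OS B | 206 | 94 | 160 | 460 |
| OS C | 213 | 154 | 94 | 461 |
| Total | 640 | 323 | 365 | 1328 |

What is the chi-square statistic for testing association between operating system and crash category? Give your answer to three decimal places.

Grand total N = 1328.
Expected counts (row total × column total / N):
  OS A, UI: 407×640/1328 = 196.1446
  OS A, Network: 407×323/1328 = 98.9917
  OS A, Storage: 407×365/1328 = 111.8637
  OS B, UI: 460×640/1328 = 221.6867
  OS B, Network: 460×323/1328 = 111.8825
  OS B, Storage: 460×365/1328 = 126.4307
  OS C, UI: 461×640/1328 = 222.1687
  OS C, Network: 461×323/1328 = 112.1258
  OS C, Storage: 461×365/1328 = 126.7056
Contributions (O − E)²/E:
  (221 − 196.1446)²/196.1446 = 3.1497
  (75 − 98.9917)²/98.9917 = 5.8146
  (111 − 111.8637)²/111.8637 = 0.0067
  (206 − 221.6867)²/221.6867 = 1.1100
  (94 − 111.8825)²/111.8825 = 2.8582
  (160 − 126.4307)²/126.4307 = 8.9132
  (213 − 222.1687)²/222.1687 = 0.3784
  (154 − 112.1258)²/112.1258 = 15.6382
  (94 − 126.7056)²/126.7056 = 8.4421
χ² = 3.1497 + 5.8146 + 0.0067 + 1.1100 + 2.8582 + 8.9132 + 0.3784 + 15.6382 + 8.4421 = 46.311

46.311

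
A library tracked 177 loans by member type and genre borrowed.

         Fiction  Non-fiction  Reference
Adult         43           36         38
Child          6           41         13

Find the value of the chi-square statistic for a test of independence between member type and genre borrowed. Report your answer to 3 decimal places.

Row totals: 117, 60. Column totals: 49, 77, 51. Grand total N = 177.
Expected counts (row total × column total / N):
  Adult, Fiction: 117×49/177 = 32.3898
  Adult, Non-fiction: 117×77/177 = 50.8983
  Adult, Reference: 117×51/177 = 33.7119
  Child, Fiction: 60×49/177 = 16.6102
  Child, Non-fiction: 60×77/177 = 26.1017
  Child, Reference: 60×51/177 = 17.2881
Contributions (O − E)²/E:
  (43 − 32.3898)²/32.3898 = 3.4757
  (36 − 50.8983)²/50.8983 = 4.3608
  (38 − 33.7119)²/33.7119 = 0.5454
  (6 − 16.6102)²/16.6102 = 6.7775
  (41 − 26.1017)²/26.1017 = 8.5036
  (13 − 17.2881)²/17.2881 = 1.0636
χ² = 3.4757 + 4.3608 + 0.5454 + 6.7775 + 8.5036 + 1.0636 = 24.727

24.727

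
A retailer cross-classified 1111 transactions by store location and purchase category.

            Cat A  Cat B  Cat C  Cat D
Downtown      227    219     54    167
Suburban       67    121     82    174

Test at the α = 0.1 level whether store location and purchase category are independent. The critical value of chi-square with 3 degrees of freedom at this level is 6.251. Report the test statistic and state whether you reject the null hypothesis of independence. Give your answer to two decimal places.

79.68; reject H₀

Row totals: 667, 444. Column totals: 294, 340, 136, 341. Grand total N = 1111.
Expected counts (row total × column total / N):
  Downtown, Cat A: 667×294/1111 = 176.506
  Downtown, Cat B: 667×340/1111 = 204.122
  Downtown, Cat C: 667×136/1111 = 81.649
  Downtown, Cat D: 667×341/1111 = 204.723
  Suburban, Cat A: 444×294/1111 = 117.494
  Suburban, Cat B: 444×340/1111 = 135.878
  Suburban, Cat C: 444×136/1111 = 54.351
  Suburban, Cat D: 444×341/1111 = 136.277
Contributions (O − E)²/E:
  (227 − 176.506)²/176.506 = 14.4451
  (219 − 204.122)²/204.122 = 1.0844
  (54 − 81.649)²/81.649 = 9.3628
  (167 − 204.723)²/204.723 = 6.9510
  (67 − 117.494)²/117.494 = 21.7002
  (121 − 135.878)²/135.878 = 1.6291
  (82 − 54.351)²/54.351 = 14.0654
  (174 − 136.277)²/136.277 = 10.4421
χ² = 14.4451 + 1.0844 + 9.3628 + 6.9510 + 21.7002 + 1.6291 + 14.0654 + 10.4421 = 79.68
df = (2−1)(4−1) = 3. Since 79.68 > 6.251, reject the null hypothesis of independence at α = 0.1.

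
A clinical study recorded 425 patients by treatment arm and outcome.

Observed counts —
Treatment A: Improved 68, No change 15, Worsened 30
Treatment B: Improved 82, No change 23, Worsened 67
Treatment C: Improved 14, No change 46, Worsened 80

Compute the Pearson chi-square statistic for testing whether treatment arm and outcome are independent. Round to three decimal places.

Row totals: 113, 172, 140. Column totals: 164, 84, 177. Grand total N = 425.
Expected counts (row total × column total / N):
  Treatment A, Improved: 113×164/425 = 43.6047
  Treatment A, No change: 113×84/425 = 22.3341
  Treatment A, Worsened: 113×177/425 = 47.0612
  Treatment B, Improved: 172×164/425 = 66.3718
  Treatment B, No change: 172×84/425 = 33.9953
  Treatment B, Worsened: 172×177/425 = 71.6329
  Treatment C, Improved: 140×164/425 = 54.0235
  Treatment C, No change: 140×84/425 = 27.6706
  Treatment C, Worsened: 140×177/425 = 58.3059
Contributions (O − E)²/E:
  (68 − 43.6047)²/43.6047 = 13.6483
  (15 − 22.3341)²/22.3341 = 2.4084
  (30 − 47.0612)²/47.0612 = 6.1852
  (82 − 66.3718)²/66.3718 = 3.6799
  (23 − 33.9953)²/33.9953 = 3.5563
  (67 − 71.6329)²/71.6329 = 0.2996
  (14 − 54.0235)²/54.0235 = 29.6516
  (46 − 27.6706)²/27.6706 = 12.1417
  (80 − 58.3059)²/58.3059 = 8.0718
χ² = 13.6483 + 2.4084 + 6.1852 + 3.6799 + 3.5563 + 0.2996 + 29.6516 + 12.1417 + 8.0718 = 79.643

79.643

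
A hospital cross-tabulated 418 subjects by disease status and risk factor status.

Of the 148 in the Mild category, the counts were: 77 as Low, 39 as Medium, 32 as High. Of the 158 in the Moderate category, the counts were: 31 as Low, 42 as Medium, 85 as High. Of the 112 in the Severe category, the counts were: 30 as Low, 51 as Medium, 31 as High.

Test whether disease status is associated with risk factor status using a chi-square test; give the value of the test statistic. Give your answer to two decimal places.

60.47

Row totals: 148, 158, 112. Column totals: 138, 132, 148. Grand total N = 418.
Expected counts (row total × column total / N):
  Mild, Low: 148×138/418 = 48.8612
  Mild, Medium: 148×132/418 = 46.7368
  Mild, High: 148×148/418 = 52.4019
  Moderate, Low: 158×138/418 = 52.1627
  Moderate, Medium: 158×132/418 = 49.8947
  Moderate, High: 158×148/418 = 55.9426
  Severe, Low: 112×138/418 = 36.9761
  Severe, Medium: 112×132/418 = 35.3684
  Severe, High: 112×148/418 = 39.6555
Contributions (O − E)²/E:
  (77 − 48.8612)²/48.8612 = 16.2049
  (39 − 46.7368)²/46.7368 = 1.2807
  (32 − 52.4019)²/52.4019 = 7.9432
  (31 − 52.1627)²/52.1627 = 8.5858
  (42 − 49.8947)²/49.8947 = 1.2492
  (85 − 55.9426)²/55.9426 = 15.0928
  (30 − 36.9761)²/36.9761 = 1.3161
  (51 − 35.3684)²/35.3684 = 6.9086
  (31 − 39.6555)²/39.6555 = 1.8892
χ² = 16.2049 + 1.2807 + 7.9432 + 8.5858 + 1.2492 + 15.0928 + 1.3161 + 6.9086 + 1.8892 = 60.47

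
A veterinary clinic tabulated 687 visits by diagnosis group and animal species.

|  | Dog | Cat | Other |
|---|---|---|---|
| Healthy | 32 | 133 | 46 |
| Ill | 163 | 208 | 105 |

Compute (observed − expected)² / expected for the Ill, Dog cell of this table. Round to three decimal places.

5.758

Row total (Ill) = 476; column total (Dog) = 195; N = 687.
Expected count E = 476 × 195 / 687 = 135.1092.
Contribution = (O − E)²/E = (163 − 135.1092)² / 135.1092 = 5.758.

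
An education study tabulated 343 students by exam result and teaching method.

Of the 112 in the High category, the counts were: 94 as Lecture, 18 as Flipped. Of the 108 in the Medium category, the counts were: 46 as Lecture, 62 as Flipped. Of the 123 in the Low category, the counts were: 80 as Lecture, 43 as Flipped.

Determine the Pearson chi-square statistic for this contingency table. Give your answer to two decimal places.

Row totals: 112, 108, 123. Column totals: 220, 123. Grand total N = 343.
Expected counts (row total × column total / N):
  High, Lecture: 112×220/343 = 71.837
  High, Flipped: 112×123/343 = 40.163
  Medium, Lecture: 108×220/343 = 69.271
  Medium, Flipped: 108×123/343 = 38.729
  Low, Lecture: 123×220/343 = 78.892
  Low, Flipped: 123×123/343 = 44.108
Contributions (O − E)²/E:
  (94 − 71.837)²/71.837 = 6.8377
  (18 − 40.163)²/40.163 = 12.2301
  (46 − 69.271)²/69.271 = 7.8177
  (62 − 38.729)²/38.729 = 13.9828
  (80 − 78.892)²/78.892 = 0.0156
  (43 − 44.108)²/44.108 = 0.0278
χ² = 6.8377 + 12.2301 + 7.8177 + 13.9828 + 0.0156 + 0.0278 = 40.91

40.91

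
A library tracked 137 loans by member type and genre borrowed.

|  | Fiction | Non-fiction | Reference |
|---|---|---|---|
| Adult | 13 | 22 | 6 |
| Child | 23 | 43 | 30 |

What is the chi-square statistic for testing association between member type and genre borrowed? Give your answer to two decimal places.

Row totals: 41, 96. Column totals: 36, 65, 36. Grand total N = 137.
Expected counts (row total × column total / N):
  Adult, Fiction: 41×36/137 = 10.774
  Adult, Non-fiction: 41×65/137 = 19.453
  Adult, Reference: 41×36/137 = 10.774
  Child, Fiction: 96×36/137 = 25.226
  Child, Non-fiction: 96×65/137 = 45.547
  Child, Reference: 96×36/137 = 25.226
Contributions (O − E)²/E:
  (13 − 10.774)²/10.774 = 0.4599
  (22 − 19.453)²/19.453 = 0.3335
  (6 − 10.774)²/10.774 = 2.1154
  (23 − 25.226)²/25.226 = 0.1964
  (43 − 45.547)²/45.547 = 0.1424
  (30 − 25.226)²/25.226 = 0.9035
χ² = 0.4599 + 0.3335 + 2.1154 + 0.1964 + 0.1424 + 0.9035 = 4.15

4.15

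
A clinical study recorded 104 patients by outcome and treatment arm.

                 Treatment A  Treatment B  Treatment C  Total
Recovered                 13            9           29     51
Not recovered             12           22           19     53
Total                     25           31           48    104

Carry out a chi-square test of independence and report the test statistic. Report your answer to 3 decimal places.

7.539

Grand total N = 104.
Expected counts (row total × column total / N):
  Recovered, Treatment A: 51×25/104 = 12.2596
  Recovered, Treatment B: 51×31/104 = 15.2019
  Recovered, Treatment C: 51×48/104 = 23.5385
  Not recovered, Treatment A: 53×25/104 = 12.7404
  Not recovered, Treatment B: 53×31/104 = 15.7981
  Not recovered, Treatment C: 53×48/104 = 24.4615
Contributions (O − E)²/E:
  (13 − 12.2596)²/12.2596 = 0.0447
  (9 − 15.2019)²/15.2019 = 2.5302
  (29 − 23.5385)²/23.5385 = 1.2672
  (12 − 12.7404)²/12.7404 = 0.0430
  (22 − 15.7981)²/15.7981 = 2.4347
  (19 − 24.4615)²/24.4615 = 1.2194
χ² = 0.0447 + 2.5302 + 1.2672 + 0.0430 + 2.4347 + 1.2194 = 7.539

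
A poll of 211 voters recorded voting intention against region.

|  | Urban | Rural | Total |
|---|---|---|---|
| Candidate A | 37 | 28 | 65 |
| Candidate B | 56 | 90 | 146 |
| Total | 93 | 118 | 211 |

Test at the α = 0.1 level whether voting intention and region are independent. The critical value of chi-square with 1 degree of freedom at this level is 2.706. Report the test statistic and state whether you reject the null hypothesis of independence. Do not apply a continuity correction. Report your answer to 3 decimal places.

6.290; reject H₀

Grand total N = 211.
Expected counts (row total × column total / N):
  Candidate A, Urban: 65×93/211 = 28.6493
  Candidate A, Rural: 65×118/211 = 36.3507
  Candidate B, Urban: 146×93/211 = 64.3507
  Candidate B, Rural: 146×118/211 = 81.6493
Contributions (O − E)²/E:
  (37 − 28.6493)²/28.6493 = 2.4341
  (28 − 36.3507)²/36.3507 = 1.9184
  (56 − 64.3507)²/64.3507 = 1.0837
  (90 − 81.6493)²/81.6493 = 0.8541
χ² = 2.4341 + 1.9184 + 1.0837 + 0.8541 = 6.290
df = (2−1)(2−1) = 1. Since 6.290 > 2.706, reject the null hypothesis of independence at α = 0.1.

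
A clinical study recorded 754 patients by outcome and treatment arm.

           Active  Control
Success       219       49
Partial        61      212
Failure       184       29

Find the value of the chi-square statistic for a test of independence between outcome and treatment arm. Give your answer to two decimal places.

278.85

Row totals: 268, 273, 213. Column totals: 464, 290. Grand total N = 754.
Expected counts (row total × column total / N):
  Success, Active: 268×464/754 = 164.923
  Success, Control: 268×290/754 = 103.077
  Partial, Active: 273×464/754 = 168.000
  Partial, Control: 273×290/754 = 105.000
  Failure, Active: 213×464/754 = 131.077
  Failure, Control: 213×290/754 = 81.923
Contributions (O − E)²/E:
  (219 − 164.923)²/164.923 = 17.7314
  (49 − 103.077)²/103.077 = 28.3703
  (61 − 168.000)²/168.000 = 68.1488
  (212 − 105.000)²/105.000 = 109.0381
  (184 − 131.077)²/131.077 = 21.3679
  (29 − 81.923)²/81.923 = 34.1887
χ² = 17.7314 + 28.3703 + 68.1488 + 109.0381 + 21.3679 + 34.1887 = 278.85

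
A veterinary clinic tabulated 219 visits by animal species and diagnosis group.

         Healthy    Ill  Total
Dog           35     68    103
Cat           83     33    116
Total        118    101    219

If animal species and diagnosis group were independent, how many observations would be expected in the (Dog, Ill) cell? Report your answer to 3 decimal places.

47.502

Row total (Dog) = 103; column total (Ill) = 101; grand total N = 219.
Expected count = (row total × column total) / N = 103 × 101 / 219 = 47.502.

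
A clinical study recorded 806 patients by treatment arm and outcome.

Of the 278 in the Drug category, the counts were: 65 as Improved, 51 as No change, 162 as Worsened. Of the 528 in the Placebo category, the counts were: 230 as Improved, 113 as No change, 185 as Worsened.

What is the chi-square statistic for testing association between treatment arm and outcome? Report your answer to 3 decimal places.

Row totals: 278, 528. Column totals: 295, 164, 347. Grand total N = 806.
Expected counts (row total × column total / N):
  Drug, Improved: 278×295/806 = 101.7494
  Drug, No change: 278×164/806 = 56.5658
  Drug, Worsened: 278×347/806 = 119.6849
  Placebo, Improved: 528×295/806 = 193.2506
  Placebo, No change: 528×164/806 = 107.4342
  Placebo, Worsened: 528×347/806 = 227.3151
Contributions (O − E)²/E:
  (65 − 101.7494)²/101.7494 = 13.2730
  (51 − 56.5658)²/56.5658 = 0.5476
  (162 − 119.6849)²/119.6849 = 14.9607
  (230 − 193.2506)²/193.2506 = 6.9884
  (113 − 107.4342)²/107.4342 = 0.2883
  (185 − 227.3151)²/227.3151 = 7.8770
χ² = 13.2730 + 0.5476 + 14.9607 + 6.9884 + 0.2883 + 7.8770 = 43.935

43.935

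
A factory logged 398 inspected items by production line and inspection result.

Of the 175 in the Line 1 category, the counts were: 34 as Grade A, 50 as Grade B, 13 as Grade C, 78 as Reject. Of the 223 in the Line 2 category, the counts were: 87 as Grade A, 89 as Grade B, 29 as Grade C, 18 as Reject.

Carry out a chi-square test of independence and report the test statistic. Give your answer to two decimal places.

Row totals: 175, 223. Column totals: 121, 139, 42, 96. Grand total N = 398.
Expected counts (row total × column total / N):
  Line 1, Grade A: 175×121/398 = 53.204
  Line 1, Grade B: 175×139/398 = 61.118
  Line 1, Grade C: 175×42/398 = 18.467
  Line 1, Reject: 175×96/398 = 42.211
  Line 2, Grade A: 223×121/398 = 67.796
  Line 2, Grade B: 223×139/398 = 77.882
  Line 2, Grade C: 223×42/398 = 23.533
  Line 2, Reject: 223×96/398 = 53.789
Contributions (O − E)²/E:
  (34 − 53.204)²/53.204 = 6.9317
  (50 − 61.118)²/61.118 = 2.0225
  (13 − 18.467)²/18.467 = 1.6185
  (78 − 42.211)²/42.211 = 30.3440
  (87 − 67.796)²/67.796 = 5.4398
  (89 − 77.882)²/77.882 = 1.5871
  (29 − 23.533)²/23.533 = 1.2701
  (18 − 53.789)²/53.789 = 23.8125
χ² = 6.9317 + 2.0225 + 1.6185 + 30.3440 + 5.4398 + 1.5871 + 1.2701 + 23.8125 = 73.03

73.03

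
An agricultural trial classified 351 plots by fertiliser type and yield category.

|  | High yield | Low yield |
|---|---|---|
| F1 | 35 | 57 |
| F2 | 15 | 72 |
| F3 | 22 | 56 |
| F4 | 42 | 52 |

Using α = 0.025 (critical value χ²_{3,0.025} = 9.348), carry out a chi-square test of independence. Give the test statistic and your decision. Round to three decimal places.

17.542; reject H₀

Row totals: 92, 87, 78, 94. Column totals: 114, 237. Grand total N = 351.
Expected counts (row total × column total / N):
  F1, High yield: 92×114/351 = 29.8803
  F1, Low yield: 92×237/351 = 62.1197
  F2, High yield: 87×114/351 = 28.2564
  F2, Low yield: 87×237/351 = 58.7436
  F3, High yield: 78×114/351 = 25.3333
  F3, Low yield: 78×237/351 = 52.6667
  F4, High yield: 94×114/351 = 30.5299
  F4, Low yield: 94×237/351 = 63.4701
Contributions (O − E)²/E:
  (35 − 29.8803)²/29.8803 = 0.8772
  (57 − 62.1197)²/62.1197 = 0.4219
  (15 − 28.2564)²/28.2564 = 6.2192
  (72 − 58.7436)²/58.7436 = 2.9915
  (22 − 25.3333)²/25.3333 = 0.4386
  (56 − 52.6667)²/52.6667 = 0.2110
  (42 − 30.5299)²/30.5299 = 4.3093
  (52 − 63.4701)²/63.4701 = 2.0728
χ² = 0.8772 + 0.4219 + 6.2192 + 2.9915 + 0.4386 + 0.2110 + 4.3093 + 2.0728 = 17.542
df = (4−1)(2−1) = 3. Since 17.542 > 9.348, reject the null hypothesis of independence at α = 0.025.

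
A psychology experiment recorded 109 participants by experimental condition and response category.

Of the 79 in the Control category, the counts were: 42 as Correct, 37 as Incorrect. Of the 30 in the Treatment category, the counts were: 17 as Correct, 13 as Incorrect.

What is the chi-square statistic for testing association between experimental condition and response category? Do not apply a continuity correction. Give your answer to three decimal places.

Row totals: 79, 30. Column totals: 59, 50. Grand total N = 109.
Expected counts (row total × column total / N):
  Control, Correct: 79×59/109 = 42.7615
  Control, Incorrect: 79×50/109 = 36.2385
  Treatment, Correct: 30×59/109 = 16.2385
  Treatment, Incorrect: 30×50/109 = 13.7615
Contributions (O − E)²/E:
  (42 − 42.7615)²/42.7615 = 0.0136
  (37 − 36.2385)²/36.2385 = 0.0160
  (17 − 16.2385)²/16.2385 = 0.0357
  (13 − 13.7615)²/13.7615 = 0.0421
χ² = 0.0136 + 0.0160 + 0.0357 + 0.0421 = 0.107

0.107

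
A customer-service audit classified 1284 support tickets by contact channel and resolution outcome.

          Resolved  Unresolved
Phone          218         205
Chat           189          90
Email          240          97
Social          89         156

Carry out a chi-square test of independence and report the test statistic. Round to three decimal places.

88.910

Row totals: 423, 279, 337, 245. Column totals: 736, 548. Grand total N = 1284.
Expected counts (row total × column total / N):
  Phone, Resolved: 423×736/1284 = 242.4673
  Phone, Unresolved: 423×548/1284 = 180.5327
  Chat, Resolved: 279×736/1284 = 159.9252
  Chat, Unresolved: 279×548/1284 = 119.0748
  Email, Resolved: 337×736/1284 = 193.1713
  Email, Unresolved: 337×548/1284 = 143.8287
  Social, Resolved: 245×736/1284 = 140.4361
  Social, Unresolved: 245×548/1284 = 104.5639
Contributions (O − E)²/E:
  (218 − 242.4673)²/242.4673 = 2.4690
  (205 − 180.5327)²/180.5327 = 3.3160
  (189 − 159.9252)²/159.9252 = 5.2859
  (90 − 119.0748)²/119.0748 = 7.0993
  (240 − 193.1713)²/193.1713 = 11.3522
  (97 − 143.8287)²/143.8287 = 15.2468
  (89 − 140.4361)²/140.4361 = 18.8390
  (156 − 104.5639)²/104.5639 = 25.3020
χ² = 2.4690 + 3.3160 + 5.2859 + 7.0993 + 11.3522 + 15.2468 + 18.8390 + 25.3020 = 88.910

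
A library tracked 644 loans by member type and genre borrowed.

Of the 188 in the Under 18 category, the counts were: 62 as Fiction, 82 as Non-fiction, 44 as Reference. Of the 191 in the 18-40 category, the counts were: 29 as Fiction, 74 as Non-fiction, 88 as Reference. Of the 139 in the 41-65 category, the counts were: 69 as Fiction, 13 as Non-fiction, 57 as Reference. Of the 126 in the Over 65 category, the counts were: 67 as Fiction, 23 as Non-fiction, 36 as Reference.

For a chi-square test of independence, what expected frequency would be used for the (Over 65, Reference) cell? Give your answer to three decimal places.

44.022

Row total (Over 65) = 126; column total (Reference) = 225; grand total N = 644.
Expected count = (row total × column total) / N = 126 × 225 / 644 = 44.022.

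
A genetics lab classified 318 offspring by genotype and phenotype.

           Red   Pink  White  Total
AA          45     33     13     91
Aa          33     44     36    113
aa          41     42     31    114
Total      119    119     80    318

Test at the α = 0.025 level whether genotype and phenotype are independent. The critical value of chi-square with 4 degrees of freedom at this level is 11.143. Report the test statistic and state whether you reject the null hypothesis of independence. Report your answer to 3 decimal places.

Grand total N = 318.
Expected counts (row total × column total / N):
  AA, Red: 91×119/318 = 34.0535
  AA, Pink: 91×119/318 = 34.0535
  AA, White: 91×80/318 = 22.8931
  Aa, Red: 113×119/318 = 42.2862
  Aa, Pink: 113×119/318 = 42.2862
  Aa, White: 113×80/318 = 28.4277
  aa, Red: 114×119/318 = 42.6604
  aa, Pink: 114×119/318 = 42.6604
  aa, White: 114×80/318 = 28.6792
Contributions (O − E)²/E:
  (45 − 34.0535)²/34.0535 = 3.5188
  (33 − 34.0535)²/34.0535 = 0.0326
  (13 − 22.8931)²/22.8931 = 4.2752
  (33 − 42.2862)²/42.2862 = 2.0393
  (44 − 42.2862)²/42.2862 = 0.0695
  (36 − 28.4277)²/28.4277 = 2.0170
  (41 − 42.6604)²/42.6604 = 0.0646
  (42 − 42.6604)²/42.6604 = 0.0102
  (31 − 28.6792)²/28.6792 = 0.1878
χ² = 3.5188 + 0.0326 + 4.2752 + 2.0393 + 0.0695 + 2.0170 + 0.0646 + 0.0102 + 0.1878 = 12.215
df = (3−1)(3−1) = 4. Since 12.215 > 11.143, reject the null hypothesis of independence at α = 0.025.

12.215; reject H₀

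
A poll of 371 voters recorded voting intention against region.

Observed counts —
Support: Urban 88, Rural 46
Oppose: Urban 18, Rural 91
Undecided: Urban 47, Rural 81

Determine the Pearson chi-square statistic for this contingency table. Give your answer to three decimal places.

61.588

Row totals: 134, 109, 128. Column totals: 153, 218. Grand total N = 371.
Expected counts (row total × column total / N):
  Support, Urban: 134×153/371 = 55.2615
  Support, Rural: 134×218/371 = 78.7385
  Oppose, Urban: 109×153/371 = 44.9515
  Oppose, Rural: 109×218/371 = 64.0485
  Undecided, Urban: 128×153/371 = 52.7871
  Undecided, Rural: 128×218/371 = 75.2129
Contributions (O − E)²/E:
  (88 − 55.2615)²/55.2615 = 19.3952
  (46 − 78.7385)²/78.7385 = 13.6123
  (18 − 44.9515)²/44.9515 = 16.1593
  (91 − 64.0485)²/64.0485 = 11.3411
  (47 − 52.7871)²/52.7871 = 0.6344
  (81 − 75.2129)²/75.2129 = 0.4453
χ² = 19.3952 + 13.6123 + 16.1593 + 11.3411 + 0.6344 + 0.4453 = 61.588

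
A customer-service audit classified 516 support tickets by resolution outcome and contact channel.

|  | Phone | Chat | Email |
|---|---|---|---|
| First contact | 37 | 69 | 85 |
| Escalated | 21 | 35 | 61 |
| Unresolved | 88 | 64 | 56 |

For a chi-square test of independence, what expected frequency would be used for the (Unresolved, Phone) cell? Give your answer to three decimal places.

Row total (Unresolved) = 208; column total (Phone) = 146; grand total N = 516.
Expected count = (row total × column total) / N = 208 × 146 / 516 = 58.853.

58.853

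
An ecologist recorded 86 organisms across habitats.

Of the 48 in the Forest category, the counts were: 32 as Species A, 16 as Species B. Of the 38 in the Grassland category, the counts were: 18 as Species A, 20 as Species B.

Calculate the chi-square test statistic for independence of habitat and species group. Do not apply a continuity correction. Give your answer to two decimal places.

Row totals: 48, 38. Column totals: 50, 36. Grand total N = 86.
Expected counts (row total × column total / N):
  Forest, Species A: 48×50/86 = 27.907
  Forest, Species B: 48×36/86 = 20.093
  Grassland, Species A: 38×50/86 = 22.093
  Grassland, Species B: 38×36/86 = 15.907
Contributions (O − E)²/E:
  (32 − 27.907)²/27.907 = 0.6003
  (16 − 20.093)²/20.093 = 0.8338
  (18 − 22.093)²/22.093 = 0.7583
  (20 − 15.907)²/15.907 = 1.0532
χ² = 0.6003 + 0.8338 + 0.7583 + 1.0532 = 3.25

3.25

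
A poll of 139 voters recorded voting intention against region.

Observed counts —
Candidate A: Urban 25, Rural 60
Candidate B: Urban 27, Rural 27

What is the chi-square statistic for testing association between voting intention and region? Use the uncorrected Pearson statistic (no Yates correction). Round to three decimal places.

5.978

Row totals: 85, 54. Column totals: 52, 87. Grand total N = 139.
Expected counts (row total × column total / N):
  Candidate A, Urban: 85×52/139 = 31.7986
  Candidate A, Rural: 85×87/139 = 53.2014
  Candidate B, Urban: 54×52/139 = 20.2014
  Candidate B, Rural: 54×87/139 = 33.7986
Contributions (O − E)²/E:
  (25 − 31.7986)²/31.7986 = 1.4536
  (60 − 53.2014)²/53.2014 = 0.8688
  (27 − 20.2014)²/20.2014 = 2.2880
  (27 − 33.7986)²/33.7986 = 1.3675
χ² = 1.4536 + 0.8688 + 2.2880 + 1.3675 = 5.978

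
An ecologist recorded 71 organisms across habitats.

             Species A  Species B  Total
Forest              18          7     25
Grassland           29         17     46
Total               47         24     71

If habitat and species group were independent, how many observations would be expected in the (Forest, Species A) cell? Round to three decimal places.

Row total (Forest) = 25; column total (Species A) = 47; grand total N = 71.
Expected count = (row total × column total) / N = 25 × 47 / 71 = 16.549.

16.549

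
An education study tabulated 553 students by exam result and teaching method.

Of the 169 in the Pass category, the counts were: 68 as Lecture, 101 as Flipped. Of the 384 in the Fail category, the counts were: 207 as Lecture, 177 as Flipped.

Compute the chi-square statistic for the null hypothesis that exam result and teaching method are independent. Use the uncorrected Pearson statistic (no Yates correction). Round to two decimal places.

Row totals: 169, 384. Column totals: 275, 278. Grand total N = 553.
Expected counts (row total × column total / N):
  Pass, Lecture: 169×275/553 = 84.042
  Pass, Flipped: 169×278/553 = 84.958
  Fail, Lecture: 384×275/553 = 190.958
  Fail, Flipped: 384×278/553 = 193.042
Contributions (O − E)²/E:
  (68 − 84.042)²/84.042 = 3.0621
  (101 − 84.958)²/84.958 = 3.0291
  (207 − 190.958)²/190.958 = 1.3477
  (177 − 193.042)²/193.042 = 1.3331
χ² = 3.0621 + 3.0291 + 1.3477 + 1.3331 = 8.77

8.77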